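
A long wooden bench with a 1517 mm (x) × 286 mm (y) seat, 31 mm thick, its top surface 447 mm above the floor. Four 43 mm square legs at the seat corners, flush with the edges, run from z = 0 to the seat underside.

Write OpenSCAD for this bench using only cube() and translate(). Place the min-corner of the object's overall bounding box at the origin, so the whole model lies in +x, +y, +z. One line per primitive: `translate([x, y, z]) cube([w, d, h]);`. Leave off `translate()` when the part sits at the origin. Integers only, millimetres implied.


translate([0, 0, 416]) cube([1517, 286, 31]);
cube([43, 43, 416]);
translate([0, 243, 0]) cube([43, 43, 416]);
translate([1474, 0, 0]) cube([43, 43, 416]);
translate([1474, 243, 0]) cube([43, 43, 416]);


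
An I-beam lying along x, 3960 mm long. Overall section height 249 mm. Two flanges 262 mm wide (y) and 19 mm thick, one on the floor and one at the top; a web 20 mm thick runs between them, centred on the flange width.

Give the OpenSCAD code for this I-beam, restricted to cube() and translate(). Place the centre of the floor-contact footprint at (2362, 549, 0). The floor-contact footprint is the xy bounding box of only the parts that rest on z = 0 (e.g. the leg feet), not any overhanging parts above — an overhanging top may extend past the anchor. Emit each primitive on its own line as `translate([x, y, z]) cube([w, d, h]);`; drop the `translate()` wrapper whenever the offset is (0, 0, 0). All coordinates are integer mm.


translate([382, 418, 0]) cube([3960, 262, 19]);
translate([382, 539, 19]) cube([3960, 20, 211]);
translate([382, 418, 230]) cube([3960, 262, 19]);


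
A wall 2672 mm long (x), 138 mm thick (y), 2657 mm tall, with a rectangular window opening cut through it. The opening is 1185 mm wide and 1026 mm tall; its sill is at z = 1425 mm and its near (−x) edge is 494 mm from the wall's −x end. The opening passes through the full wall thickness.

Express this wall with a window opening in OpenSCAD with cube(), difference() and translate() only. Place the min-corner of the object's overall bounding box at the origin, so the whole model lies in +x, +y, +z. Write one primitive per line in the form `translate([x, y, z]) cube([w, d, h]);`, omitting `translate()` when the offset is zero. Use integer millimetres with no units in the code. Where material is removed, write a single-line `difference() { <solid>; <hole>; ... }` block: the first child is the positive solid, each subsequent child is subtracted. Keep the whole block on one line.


difference() { cube([2672, 138, 2657]); translate([494, 0, 1425]) cube([1185, 138, 1026]); }


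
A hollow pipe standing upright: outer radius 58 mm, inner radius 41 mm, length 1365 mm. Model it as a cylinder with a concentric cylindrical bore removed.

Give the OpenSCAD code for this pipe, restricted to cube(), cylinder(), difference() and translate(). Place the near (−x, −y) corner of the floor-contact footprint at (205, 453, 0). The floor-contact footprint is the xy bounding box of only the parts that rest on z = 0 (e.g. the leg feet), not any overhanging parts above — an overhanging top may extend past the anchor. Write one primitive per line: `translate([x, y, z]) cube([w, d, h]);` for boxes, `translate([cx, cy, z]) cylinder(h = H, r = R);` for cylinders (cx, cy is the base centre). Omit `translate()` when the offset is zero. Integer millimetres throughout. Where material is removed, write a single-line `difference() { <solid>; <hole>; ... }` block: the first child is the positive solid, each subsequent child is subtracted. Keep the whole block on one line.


difference() { translate([263, 511, 0]) cylinder(h = 1365, r = 58); translate([263, 511, 0]) cylinder(h = 1365, r = 41); }


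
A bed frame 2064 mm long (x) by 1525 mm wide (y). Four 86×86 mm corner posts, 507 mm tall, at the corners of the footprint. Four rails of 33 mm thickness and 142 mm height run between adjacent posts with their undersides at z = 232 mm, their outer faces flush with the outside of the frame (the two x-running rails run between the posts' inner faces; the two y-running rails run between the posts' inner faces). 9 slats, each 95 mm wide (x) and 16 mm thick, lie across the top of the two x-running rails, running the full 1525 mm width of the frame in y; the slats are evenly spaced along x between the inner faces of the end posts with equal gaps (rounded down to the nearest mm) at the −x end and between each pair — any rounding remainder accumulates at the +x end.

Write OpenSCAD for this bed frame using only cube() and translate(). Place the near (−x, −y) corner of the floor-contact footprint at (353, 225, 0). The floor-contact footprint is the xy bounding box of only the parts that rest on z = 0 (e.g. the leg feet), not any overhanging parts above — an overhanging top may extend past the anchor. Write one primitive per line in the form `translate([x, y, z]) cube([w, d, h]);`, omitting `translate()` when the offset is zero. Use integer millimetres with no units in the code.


translate([353, 225, 0]) cube([86, 86, 507]);
translate([353, 1664, 0]) cube([86, 86, 507]);
translate([2331, 225, 0]) cube([86, 86, 507]);
translate([2331, 1664, 0]) cube([86, 86, 507]);
translate([439, 225, 232]) cube([1892, 33, 142]);
translate([439, 1717, 232]) cube([1892, 33, 142]);
translate([353, 311, 232]) cube([33, 1353, 142]);
translate([2384, 311, 232]) cube([33, 1353, 142]);
translate([542, 225, 374]) cube([95, 1525, 16]);
translate([740, 225, 374]) cube([95, 1525, 16]);
translate([938, 225, 374]) cube([95, 1525, 16]);
translate([1136, 225, 374]) cube([95, 1525, 16]);
translate([1334, 225, 374]) cube([95, 1525, 16]);
translate([1532, 225, 374]) cube([95, 1525, 16]);
translate([1730, 225, 374]) cube([95, 1525, 16]);
translate([1928, 225, 374]) cube([95, 1525, 16]);
translate([2126, 225, 374]) cube([95, 1525, 16]);


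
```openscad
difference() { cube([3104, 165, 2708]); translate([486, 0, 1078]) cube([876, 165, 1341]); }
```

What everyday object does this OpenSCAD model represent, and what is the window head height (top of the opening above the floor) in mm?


A wall with a window opening. The window head height is 2419 mm.

A wall with a rectangular opening subtracted — a window. Sill at z = 1078, opening 1341 mm tall, so the head is at 1078 + 1341 = 2419 mm.


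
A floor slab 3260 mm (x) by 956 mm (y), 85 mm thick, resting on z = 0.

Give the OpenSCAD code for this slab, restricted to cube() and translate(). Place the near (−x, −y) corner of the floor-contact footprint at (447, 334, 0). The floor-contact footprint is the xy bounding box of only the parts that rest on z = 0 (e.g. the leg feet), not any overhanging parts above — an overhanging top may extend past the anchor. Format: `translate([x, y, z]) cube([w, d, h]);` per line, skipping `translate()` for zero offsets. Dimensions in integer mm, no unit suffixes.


translate([447, 334, 0]) cube([3260, 956, 85]);


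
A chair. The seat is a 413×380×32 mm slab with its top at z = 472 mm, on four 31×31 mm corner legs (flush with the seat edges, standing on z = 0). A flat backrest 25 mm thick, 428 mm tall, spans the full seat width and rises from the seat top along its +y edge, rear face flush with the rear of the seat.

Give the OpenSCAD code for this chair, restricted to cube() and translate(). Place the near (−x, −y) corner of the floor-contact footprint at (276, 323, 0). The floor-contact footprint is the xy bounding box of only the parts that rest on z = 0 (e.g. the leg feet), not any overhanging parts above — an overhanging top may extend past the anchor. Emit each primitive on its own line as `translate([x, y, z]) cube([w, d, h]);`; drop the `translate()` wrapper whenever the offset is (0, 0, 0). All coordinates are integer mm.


// leg_h = 472 - 32 = 440
translate([276, 323, 440]) cube([413, 380, 32]);
translate([276, 323, 0]) cube([31, 31, 440]);
translate([658, 323, 0]) cube([31, 31, 440]);
translate([276, 672, 0]) cube([31, 31, 440]);
translate([658, 672, 0]) cube([31, 31, 440]);
translate([276, 678, 472]) cube([413, 25, 428]);


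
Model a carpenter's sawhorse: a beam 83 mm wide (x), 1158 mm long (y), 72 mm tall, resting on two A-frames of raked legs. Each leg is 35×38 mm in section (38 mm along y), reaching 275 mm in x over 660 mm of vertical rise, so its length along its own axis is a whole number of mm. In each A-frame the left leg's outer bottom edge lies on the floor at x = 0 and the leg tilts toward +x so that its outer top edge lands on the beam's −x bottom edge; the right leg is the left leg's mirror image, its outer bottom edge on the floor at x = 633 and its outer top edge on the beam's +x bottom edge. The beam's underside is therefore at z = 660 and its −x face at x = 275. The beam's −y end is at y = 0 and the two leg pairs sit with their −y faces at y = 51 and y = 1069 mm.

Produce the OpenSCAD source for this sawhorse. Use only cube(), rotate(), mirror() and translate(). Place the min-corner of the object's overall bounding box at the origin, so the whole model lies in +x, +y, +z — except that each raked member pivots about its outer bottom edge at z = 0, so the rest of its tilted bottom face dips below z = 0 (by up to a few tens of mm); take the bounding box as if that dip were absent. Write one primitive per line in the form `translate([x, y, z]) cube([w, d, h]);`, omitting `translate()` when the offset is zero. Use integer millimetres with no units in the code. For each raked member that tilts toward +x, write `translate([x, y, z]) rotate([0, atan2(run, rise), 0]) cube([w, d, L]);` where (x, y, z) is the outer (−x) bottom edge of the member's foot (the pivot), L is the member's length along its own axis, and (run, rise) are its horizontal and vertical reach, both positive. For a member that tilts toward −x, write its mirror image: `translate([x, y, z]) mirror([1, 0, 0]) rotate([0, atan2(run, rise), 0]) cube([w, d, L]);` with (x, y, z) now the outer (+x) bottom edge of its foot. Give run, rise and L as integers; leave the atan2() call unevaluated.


translate([275, 0, 660]) cube([83, 1158, 72]);
translate([0, 51, 0]) rotate([0, atan2(275, 660), 0]) cube([35, 38, 715]);
translate([633, 51, 0]) mirror([1, 0, 0]) rotate([0, atan2(275, 660), 0]) cube([35, 38, 715]);
translate([0, 1069, 0]) rotate([0, atan2(275, 660), 0]) cube([35, 38, 715]);
translate([633, 1069, 0]) mirror([1, 0, 0]) rotate([0, atan2(275, 660), 0]) cube([35, 38, 715]);


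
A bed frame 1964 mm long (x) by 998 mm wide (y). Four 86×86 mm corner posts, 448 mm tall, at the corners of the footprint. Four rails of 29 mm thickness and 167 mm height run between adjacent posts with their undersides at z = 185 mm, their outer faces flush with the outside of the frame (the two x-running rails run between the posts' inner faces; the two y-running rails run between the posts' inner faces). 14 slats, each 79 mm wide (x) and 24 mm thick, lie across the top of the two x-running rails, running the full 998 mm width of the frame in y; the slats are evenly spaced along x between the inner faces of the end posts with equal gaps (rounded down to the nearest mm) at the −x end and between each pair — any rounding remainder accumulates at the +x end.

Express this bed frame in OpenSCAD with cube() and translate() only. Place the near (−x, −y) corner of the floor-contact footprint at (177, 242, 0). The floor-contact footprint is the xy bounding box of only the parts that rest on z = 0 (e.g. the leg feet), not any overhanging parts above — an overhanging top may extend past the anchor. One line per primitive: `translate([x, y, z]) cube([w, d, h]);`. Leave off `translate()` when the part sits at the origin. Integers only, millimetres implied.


translate([177, 242, 0]) cube([86, 86, 448]);
translate([177, 1154, 0]) cube([86, 86, 448]);
translate([2055, 242, 0]) cube([86, 86, 448]);
translate([2055, 1154, 0]) cube([86, 86, 448]);
translate([263, 242, 185]) cube([1792, 29, 167]);
translate([263, 1211, 185]) cube([1792, 29, 167]);
translate([177, 328, 185]) cube([29, 826, 167]);
translate([2112, 328, 185]) cube([29, 826, 167]);
translate([308, 242, 352]) cube([79, 998, 24]);
translate([432, 242, 352]) cube([79, 998, 24]);
translate([556, 242, 352]) cube([79, 998, 24]);
translate([680, 242, 352]) cube([79, 998, 24]);
translate([804, 242, 352]) cube([79, 998, 24]);
translate([928, 242, 352]) cube([79, 998, 24]);
translate([1052, 242, 352]) cube([79, 998, 24]);
translate([1176, 242, 352]) cube([79, 998, 24]);
translate([1300, 242, 352]) cube([79, 998, 24]);
translate([1424, 242, 352]) cube([79, 998, 24]);
translate([1548, 242, 352]) cube([79, 998, 24]);
translate([1672, 242, 352]) cube([79, 998, 24]);
translate([1796, 242, 352]) cube([79, 998, 24]);
translate([1920, 242, 352]) cube([79, 998, 24]);


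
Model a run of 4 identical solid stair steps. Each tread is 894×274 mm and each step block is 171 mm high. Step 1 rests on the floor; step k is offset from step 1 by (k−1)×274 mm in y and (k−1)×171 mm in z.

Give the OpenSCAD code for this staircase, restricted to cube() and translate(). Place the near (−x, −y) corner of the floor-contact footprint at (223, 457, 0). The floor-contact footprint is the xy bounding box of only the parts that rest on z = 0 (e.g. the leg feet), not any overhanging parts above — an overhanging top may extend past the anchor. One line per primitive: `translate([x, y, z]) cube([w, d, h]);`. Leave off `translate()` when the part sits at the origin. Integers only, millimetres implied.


translate([223, 457, 0]) cube([894, 274, 171]);
translate([223, 731, 171]) cube([894, 274, 171]);
translate([223, 1005, 342]) cube([894, 274, 171]);
translate([223, 1279, 513]) cube([894, 274, 171]);


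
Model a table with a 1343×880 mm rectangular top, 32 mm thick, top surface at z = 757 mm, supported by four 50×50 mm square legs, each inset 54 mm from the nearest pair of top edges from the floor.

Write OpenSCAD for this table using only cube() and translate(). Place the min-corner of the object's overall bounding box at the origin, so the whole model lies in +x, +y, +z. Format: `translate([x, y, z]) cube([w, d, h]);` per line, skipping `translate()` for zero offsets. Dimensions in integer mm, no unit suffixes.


// leg_h = 757 - 32 = 725
translate([0, 0, 725]) cube([1343, 880, 32]);
translate([54, 54, 0]) cube([50, 50, 725]);
translate([1239, 54, 0]) cube([50, 50, 725]);
translate([54, 776, 0]) cube([50, 50, 725]);
translate([1239, 776, 0]) cube([50, 50, 725]);


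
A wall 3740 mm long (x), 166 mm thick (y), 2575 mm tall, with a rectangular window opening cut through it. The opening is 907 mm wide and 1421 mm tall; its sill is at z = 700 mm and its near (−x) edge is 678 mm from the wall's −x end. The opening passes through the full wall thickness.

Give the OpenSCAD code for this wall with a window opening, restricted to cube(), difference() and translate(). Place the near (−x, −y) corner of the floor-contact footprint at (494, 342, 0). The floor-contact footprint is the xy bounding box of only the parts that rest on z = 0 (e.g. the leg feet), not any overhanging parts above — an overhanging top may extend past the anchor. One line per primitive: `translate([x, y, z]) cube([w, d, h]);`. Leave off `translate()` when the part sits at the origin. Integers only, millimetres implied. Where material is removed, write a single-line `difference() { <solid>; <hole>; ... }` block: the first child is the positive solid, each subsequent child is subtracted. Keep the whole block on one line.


difference() { translate([494, 342, 0]) cube([3740, 166, 2575]); translate([1172, 342, 700]) cube([907, 166, 1421]); }


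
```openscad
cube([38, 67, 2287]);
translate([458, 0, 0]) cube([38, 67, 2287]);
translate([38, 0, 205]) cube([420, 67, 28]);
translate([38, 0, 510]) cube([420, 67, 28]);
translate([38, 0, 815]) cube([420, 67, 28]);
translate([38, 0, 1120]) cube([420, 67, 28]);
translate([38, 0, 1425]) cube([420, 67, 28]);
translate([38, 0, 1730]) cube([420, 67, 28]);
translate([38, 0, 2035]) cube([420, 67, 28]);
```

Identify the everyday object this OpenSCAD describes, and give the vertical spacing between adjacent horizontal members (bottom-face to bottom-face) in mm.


A ladder. The rung spacing is 305 mm.

Two tall 38×67 posts with 7 short bars between them — a ladder. Adjacent rungs sit at z = 205 and z = 510, so the spacing is 510 − 205 = 305 mm.


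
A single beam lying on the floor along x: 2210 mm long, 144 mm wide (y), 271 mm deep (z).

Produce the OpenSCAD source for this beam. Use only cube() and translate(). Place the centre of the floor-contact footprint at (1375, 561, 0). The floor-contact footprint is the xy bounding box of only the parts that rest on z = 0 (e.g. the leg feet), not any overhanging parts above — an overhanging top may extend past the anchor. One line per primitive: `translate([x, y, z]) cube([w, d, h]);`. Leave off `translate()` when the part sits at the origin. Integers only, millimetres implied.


translate([270, 489, 0]) cube([2210, 144, 271]);


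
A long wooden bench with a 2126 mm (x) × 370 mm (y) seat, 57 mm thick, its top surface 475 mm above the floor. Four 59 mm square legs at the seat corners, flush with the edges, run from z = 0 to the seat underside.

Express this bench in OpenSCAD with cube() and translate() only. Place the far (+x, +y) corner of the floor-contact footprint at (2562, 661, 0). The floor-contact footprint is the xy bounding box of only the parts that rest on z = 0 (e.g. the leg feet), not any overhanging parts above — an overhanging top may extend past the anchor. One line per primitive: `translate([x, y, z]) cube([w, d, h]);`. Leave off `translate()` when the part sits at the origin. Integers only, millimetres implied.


translate([436, 291, 418]) cube([2126, 370, 57]);
translate([436, 291, 0]) cube([59, 59, 418]);
translate([436, 602, 0]) cube([59, 59, 418]);
translate([2503, 291, 0]) cube([59, 59, 418]);
translate([2503, 602, 0]) cube([59, 59, 418]);


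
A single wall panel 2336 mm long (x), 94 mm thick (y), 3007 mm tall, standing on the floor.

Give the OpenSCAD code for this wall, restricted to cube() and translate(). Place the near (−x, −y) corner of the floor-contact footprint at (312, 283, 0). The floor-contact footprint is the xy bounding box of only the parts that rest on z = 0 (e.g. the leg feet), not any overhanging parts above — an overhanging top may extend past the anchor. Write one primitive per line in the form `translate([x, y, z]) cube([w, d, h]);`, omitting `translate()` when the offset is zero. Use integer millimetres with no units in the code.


translate([312, 283, 0]) cube([2336, 94, 3007]);


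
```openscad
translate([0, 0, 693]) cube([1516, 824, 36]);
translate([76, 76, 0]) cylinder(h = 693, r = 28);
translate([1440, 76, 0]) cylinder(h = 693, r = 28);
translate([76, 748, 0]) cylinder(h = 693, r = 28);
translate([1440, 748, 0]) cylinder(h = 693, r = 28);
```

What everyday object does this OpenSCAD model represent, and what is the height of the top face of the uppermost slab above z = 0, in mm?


A table. The table height is 729 mm.

A 1516×824×36 slab sits at z = 693 on four Ø56 mm round legs — a table. The top surface is at 693 + 36 = 729 mm.


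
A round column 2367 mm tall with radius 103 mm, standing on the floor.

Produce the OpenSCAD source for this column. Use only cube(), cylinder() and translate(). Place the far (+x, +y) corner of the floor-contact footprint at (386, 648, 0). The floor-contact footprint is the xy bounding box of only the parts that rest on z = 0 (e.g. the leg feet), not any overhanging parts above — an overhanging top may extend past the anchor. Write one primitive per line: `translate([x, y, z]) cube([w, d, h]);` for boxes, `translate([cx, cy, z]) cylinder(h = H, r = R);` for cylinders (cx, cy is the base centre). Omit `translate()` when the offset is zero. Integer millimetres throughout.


translate([283, 545, 0]) cylinder(h = 2367, r = 103);


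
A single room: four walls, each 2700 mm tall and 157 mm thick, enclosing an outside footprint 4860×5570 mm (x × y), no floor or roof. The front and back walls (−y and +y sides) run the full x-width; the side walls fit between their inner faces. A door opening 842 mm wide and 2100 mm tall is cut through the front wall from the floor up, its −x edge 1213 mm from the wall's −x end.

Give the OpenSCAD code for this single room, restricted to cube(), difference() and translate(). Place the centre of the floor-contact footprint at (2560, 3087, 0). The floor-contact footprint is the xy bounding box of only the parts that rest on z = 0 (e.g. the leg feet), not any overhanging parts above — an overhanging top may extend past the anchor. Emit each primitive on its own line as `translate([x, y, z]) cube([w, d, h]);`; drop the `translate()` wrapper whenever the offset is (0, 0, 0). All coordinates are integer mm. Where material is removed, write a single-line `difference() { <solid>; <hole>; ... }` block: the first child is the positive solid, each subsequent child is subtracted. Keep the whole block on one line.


difference() { translate([130, 302, 0]) cube([4860, 157, 2700]); translate([1343, 302, 0]) cube([842, 157, 2100]); }
translate([130, 5715, 0]) cube([4860, 157, 2700]);
translate([130, 459, 0]) cube([157, 5256, 2700]);
translate([4833, 459, 0]) cube([157, 5256, 2700]);


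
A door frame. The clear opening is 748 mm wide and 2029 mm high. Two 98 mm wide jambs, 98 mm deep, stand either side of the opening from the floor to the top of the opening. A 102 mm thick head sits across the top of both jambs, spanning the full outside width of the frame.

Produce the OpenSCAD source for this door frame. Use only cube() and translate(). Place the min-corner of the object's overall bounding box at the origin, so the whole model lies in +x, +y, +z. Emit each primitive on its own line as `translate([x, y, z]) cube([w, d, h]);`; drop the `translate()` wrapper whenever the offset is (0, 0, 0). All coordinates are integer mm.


cube([98, 98, 2029]);
translate([846, 0, 0]) cube([98, 98, 2029]);
translate([0, 0, 2029]) cube([944, 98, 102]);


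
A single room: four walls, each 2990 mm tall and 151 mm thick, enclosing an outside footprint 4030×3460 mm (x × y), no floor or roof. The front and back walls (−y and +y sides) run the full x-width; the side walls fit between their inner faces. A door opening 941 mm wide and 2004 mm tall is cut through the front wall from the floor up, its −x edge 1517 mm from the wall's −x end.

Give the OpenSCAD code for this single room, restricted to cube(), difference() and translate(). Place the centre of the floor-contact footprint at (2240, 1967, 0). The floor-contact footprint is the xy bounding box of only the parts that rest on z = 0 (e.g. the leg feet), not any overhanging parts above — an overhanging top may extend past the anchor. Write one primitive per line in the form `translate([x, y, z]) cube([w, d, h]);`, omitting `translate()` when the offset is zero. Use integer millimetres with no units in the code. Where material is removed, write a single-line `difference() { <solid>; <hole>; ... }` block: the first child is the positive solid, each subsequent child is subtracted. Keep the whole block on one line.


difference() { translate([225, 237, 0]) cube([4030, 151, 2990]); translate([1742, 237, 0]) cube([941, 151, 2004]); }
translate([225, 3546, 0]) cube([4030, 151, 2990]);
translate([225, 388, 0]) cube([151, 3158, 2990]);
translate([4104, 388, 0]) cube([151, 3158, 2990]);


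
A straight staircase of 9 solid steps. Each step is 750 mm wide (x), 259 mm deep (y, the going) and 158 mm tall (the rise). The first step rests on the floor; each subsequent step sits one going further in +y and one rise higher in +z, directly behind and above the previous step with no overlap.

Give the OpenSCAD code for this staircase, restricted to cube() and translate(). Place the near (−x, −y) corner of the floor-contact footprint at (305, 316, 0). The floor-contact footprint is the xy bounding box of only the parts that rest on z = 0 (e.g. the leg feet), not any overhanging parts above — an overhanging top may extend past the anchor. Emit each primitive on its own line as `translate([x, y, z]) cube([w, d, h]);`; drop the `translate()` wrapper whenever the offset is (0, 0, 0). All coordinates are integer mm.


translate([305, 316, 0]) cube([750, 259, 158]);
translate([305, 575, 158]) cube([750, 259, 158]);
translate([305, 834, 316]) cube([750, 259, 158]);
translate([305, 1093, 474]) cube([750, 259, 158]);
translate([305, 1352, 632]) cube([750, 259, 158]);
translate([305, 1611, 790]) cube([750, 259, 158]);
translate([305, 1870, 948]) cube([750, 259, 158]);
translate([305, 2129, 1106]) cube([750, 259, 158]);
translate([305, 2388, 1264]) cube([750, 259, 158]);


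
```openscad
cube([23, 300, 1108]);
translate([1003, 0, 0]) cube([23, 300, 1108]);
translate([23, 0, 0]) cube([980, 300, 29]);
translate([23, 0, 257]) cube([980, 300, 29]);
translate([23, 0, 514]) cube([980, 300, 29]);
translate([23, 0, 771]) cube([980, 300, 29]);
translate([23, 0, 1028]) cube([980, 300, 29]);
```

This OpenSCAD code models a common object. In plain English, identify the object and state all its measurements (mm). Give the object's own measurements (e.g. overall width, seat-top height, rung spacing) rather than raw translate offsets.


An open bookshelf. Two side panels, each 23 mm thick, 300 mm deep and 1108 mm tall, stand 1026 mm apart (outside-to-outside). Between them sit 5 shelves, each 29 mm thick and 300 mm deep, spanning the full gap between the sides. The bottom shelf rests on the floor (its underside at z = 0) and the clear gap between one shelf's top and the next shelf's underside is 228 mm.


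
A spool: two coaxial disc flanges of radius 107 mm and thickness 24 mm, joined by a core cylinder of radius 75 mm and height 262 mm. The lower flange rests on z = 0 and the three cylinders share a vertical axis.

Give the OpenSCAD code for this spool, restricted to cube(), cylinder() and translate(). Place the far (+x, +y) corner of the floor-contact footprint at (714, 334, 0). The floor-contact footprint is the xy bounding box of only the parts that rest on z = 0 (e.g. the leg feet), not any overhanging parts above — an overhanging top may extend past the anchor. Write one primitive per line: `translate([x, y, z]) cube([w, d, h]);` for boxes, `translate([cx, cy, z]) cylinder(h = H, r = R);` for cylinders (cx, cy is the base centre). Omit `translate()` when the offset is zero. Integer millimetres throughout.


translate([607, 227, 0]) cylinder(h = 24, r = 107);
translate([607, 227, 24]) cylinder(h = 262, r = 75);
translate([607, 227, 286]) cylinder(h = 24, r = 107);


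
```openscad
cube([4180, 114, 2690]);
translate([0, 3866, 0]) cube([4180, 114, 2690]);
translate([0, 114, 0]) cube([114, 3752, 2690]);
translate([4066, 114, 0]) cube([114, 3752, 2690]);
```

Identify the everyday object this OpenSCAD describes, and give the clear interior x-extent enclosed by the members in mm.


A house (or room) frame. The interior width is 3952 mm.

Four 2690 mm walls enclosing a rectangle with no floor or roof — a room or house frame. Outside width is 4180 mm and wall thickness is 114 mm, so the interior width is 4180 − 2 × 114 = 3952 mm.


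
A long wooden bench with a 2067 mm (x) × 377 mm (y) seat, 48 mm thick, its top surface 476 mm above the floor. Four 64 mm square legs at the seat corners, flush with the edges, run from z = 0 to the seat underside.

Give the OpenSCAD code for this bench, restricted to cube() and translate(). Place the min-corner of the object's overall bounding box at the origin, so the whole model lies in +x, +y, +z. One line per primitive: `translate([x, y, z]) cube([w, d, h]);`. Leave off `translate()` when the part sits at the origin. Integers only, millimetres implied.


translate([0, 0, 428]) cube([2067, 377, 48]);
cube([64, 64, 428]);
translate([0, 313, 0]) cube([64, 64, 428]);
translate([2003, 0, 0]) cube([64, 64, 428]);
translate([2003, 313, 0]) cube([64, 64, 428]);


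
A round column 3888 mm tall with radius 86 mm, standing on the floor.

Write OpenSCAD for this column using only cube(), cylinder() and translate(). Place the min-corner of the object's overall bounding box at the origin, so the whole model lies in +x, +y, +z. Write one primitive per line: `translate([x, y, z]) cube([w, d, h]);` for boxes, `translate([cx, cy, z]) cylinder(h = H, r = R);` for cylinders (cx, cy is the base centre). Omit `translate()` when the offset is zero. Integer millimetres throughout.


translate([86, 86, 0]) cylinder(h = 3888, r = 86);


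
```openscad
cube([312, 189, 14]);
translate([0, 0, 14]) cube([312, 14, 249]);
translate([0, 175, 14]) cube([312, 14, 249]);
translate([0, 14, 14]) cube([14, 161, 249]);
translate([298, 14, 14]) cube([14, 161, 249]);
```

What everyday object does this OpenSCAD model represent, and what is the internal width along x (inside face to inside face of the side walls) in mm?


An open box. The internal width is 284 mm.

A 312×189 base slab with four walls standing on it — an open box. The base is 312 mm wide and the walls are 14 mm thick, so the internal width is 312 − 2 × 14 = 284 mm.


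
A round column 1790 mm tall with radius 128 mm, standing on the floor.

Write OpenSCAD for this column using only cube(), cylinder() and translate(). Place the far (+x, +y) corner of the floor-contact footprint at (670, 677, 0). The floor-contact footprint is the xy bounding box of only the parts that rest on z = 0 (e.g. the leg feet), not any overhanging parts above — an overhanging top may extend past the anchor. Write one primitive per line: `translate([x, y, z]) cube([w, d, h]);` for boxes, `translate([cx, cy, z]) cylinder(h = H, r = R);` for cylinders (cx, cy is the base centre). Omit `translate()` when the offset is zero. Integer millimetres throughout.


translate([542, 549, 0]) cylinder(h = 1790, r = 128);


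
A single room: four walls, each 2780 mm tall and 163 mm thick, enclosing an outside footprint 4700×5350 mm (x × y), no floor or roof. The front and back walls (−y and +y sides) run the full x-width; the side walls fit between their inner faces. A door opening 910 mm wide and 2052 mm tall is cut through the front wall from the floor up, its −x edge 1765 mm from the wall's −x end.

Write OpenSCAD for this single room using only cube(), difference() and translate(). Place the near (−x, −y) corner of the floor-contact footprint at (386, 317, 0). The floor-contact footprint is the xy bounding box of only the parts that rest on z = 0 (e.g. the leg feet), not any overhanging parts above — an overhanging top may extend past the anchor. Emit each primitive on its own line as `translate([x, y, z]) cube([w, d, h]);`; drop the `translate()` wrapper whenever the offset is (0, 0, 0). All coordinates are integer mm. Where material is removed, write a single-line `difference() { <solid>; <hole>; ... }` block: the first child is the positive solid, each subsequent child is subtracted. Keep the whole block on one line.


difference() { translate([386, 317, 0]) cube([4700, 163, 2780]); translate([2151, 317, 0]) cube([910, 163, 2052]); }
translate([386, 5504, 0]) cube([4700, 163, 2780]);
translate([386, 480, 0]) cube([163, 5024, 2780]);
translate([4923, 480, 0]) cube([163, 5024, 2780]);


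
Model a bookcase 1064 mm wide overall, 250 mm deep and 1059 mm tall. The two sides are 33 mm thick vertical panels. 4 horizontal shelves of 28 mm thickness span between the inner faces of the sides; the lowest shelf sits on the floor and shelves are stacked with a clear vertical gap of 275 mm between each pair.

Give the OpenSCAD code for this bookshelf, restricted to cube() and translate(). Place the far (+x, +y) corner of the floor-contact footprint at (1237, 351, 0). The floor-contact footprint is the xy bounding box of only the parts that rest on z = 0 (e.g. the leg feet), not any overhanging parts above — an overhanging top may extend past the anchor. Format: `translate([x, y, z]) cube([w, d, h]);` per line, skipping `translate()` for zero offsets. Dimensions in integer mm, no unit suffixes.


translate([173, 101, 0]) cube([33, 250, 1059]);
translate([1204, 101, 0]) cube([33, 250, 1059]);
translate([206, 101, 0]) cube([998, 250, 28]);
translate([206, 101, 303]) cube([998, 250, 28]);
translate([206, 101, 606]) cube([998, 250, 28]);
translate([206, 101, 909]) cube([998, 250, 28]);


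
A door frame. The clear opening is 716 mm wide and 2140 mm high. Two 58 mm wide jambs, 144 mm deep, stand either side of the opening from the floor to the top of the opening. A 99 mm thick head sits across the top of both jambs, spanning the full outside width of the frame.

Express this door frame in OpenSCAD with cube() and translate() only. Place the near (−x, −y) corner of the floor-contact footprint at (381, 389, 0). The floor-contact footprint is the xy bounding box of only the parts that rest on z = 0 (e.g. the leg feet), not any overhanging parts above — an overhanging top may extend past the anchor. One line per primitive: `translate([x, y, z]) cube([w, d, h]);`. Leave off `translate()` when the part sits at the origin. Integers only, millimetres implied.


translate([381, 389, 0]) cube([58, 144, 2140]);
translate([1155, 389, 0]) cube([58, 144, 2140]);
translate([381, 389, 2140]) cube([832, 144, 99]);


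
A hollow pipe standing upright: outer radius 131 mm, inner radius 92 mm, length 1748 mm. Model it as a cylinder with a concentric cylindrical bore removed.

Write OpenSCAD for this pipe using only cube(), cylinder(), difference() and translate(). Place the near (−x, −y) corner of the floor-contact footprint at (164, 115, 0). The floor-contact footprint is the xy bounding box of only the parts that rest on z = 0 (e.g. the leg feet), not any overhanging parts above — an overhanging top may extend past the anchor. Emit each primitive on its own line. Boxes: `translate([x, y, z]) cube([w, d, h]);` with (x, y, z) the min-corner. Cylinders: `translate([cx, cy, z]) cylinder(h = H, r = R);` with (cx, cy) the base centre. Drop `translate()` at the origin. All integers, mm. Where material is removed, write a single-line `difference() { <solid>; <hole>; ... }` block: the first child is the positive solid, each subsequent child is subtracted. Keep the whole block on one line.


difference() { translate([295, 246, 0]) cylinder(h = 1748, r = 131); translate([295, 246, 0]) cylinder(h = 1748, r = 92); }


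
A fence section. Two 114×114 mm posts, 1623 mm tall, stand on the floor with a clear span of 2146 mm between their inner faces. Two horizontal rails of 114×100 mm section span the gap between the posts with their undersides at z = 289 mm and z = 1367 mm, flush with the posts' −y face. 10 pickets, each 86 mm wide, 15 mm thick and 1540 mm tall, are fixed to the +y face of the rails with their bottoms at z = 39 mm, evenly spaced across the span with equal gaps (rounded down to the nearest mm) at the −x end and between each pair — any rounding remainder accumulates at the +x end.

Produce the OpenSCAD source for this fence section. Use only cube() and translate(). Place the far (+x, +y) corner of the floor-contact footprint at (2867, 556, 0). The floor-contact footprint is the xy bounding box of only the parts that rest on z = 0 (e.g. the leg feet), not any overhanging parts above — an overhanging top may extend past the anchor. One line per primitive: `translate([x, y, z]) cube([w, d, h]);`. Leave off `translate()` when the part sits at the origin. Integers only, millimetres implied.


translate([493, 442, 0]) cube([114, 114, 1623]);
translate([2753, 442, 0]) cube([114, 114, 1623]);
translate([607, 442, 289]) cube([2146, 114, 100]);
translate([607, 442, 1367]) cube([2146, 114, 100]);
translate([723, 556, 39]) cube([86, 15, 1540]);
translate([925, 556, 39]) cube([86, 15, 1540]);
translate([1127, 556, 39]) cube([86, 15, 1540]);
translate([1329, 556, 39]) cube([86, 15, 1540]);
translate([1531, 556, 39]) cube([86, 15, 1540]);
translate([1733, 556, 39]) cube([86, 15, 1540]);
translate([1935, 556, 39]) cube([86, 15, 1540]);
translate([2137, 556, 39]) cube([86, 15, 1540]);
translate([2339, 556, 39]) cube([86, 15, 1540]);
translate([2541, 556, 39]) cube([86, 15, 1540]);


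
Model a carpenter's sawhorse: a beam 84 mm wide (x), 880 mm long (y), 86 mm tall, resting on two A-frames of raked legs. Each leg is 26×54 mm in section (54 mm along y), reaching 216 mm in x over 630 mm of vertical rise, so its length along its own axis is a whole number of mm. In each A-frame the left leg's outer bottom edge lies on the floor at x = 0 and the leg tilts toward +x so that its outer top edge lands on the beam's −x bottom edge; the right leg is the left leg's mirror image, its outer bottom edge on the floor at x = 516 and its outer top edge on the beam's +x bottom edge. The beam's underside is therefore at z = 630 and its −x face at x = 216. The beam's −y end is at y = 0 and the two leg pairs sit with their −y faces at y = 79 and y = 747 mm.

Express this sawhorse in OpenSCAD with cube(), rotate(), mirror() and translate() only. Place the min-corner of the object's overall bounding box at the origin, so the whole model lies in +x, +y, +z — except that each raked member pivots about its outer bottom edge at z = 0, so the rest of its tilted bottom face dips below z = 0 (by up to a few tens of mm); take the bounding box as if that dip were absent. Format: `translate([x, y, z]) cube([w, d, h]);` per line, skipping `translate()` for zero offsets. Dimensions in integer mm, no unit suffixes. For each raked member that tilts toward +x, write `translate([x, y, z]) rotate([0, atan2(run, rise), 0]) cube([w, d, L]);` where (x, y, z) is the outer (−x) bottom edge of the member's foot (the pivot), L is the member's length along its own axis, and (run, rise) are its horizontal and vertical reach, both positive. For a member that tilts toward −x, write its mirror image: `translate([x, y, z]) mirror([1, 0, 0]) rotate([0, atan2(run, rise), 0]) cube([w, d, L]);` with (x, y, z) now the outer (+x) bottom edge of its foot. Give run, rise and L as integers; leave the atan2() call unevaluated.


translate([216, 0, 630]) cube([84, 880, 86]);
translate([0, 79, 0]) rotate([0, atan2(216, 630), 0]) cube([26, 54, 666]);
translate([516, 79, 0]) mirror([1, 0, 0]) rotate([0, atan2(216, 630), 0]) cube([26, 54, 666]);
translate([0, 747, 0]) rotate([0, atan2(216, 630), 0]) cube([26, 54, 666]);
translate([516, 747, 0]) mirror([1, 0, 0]) rotate([0, atan2(216, 630), 0]) cube([26, 54, 666]);


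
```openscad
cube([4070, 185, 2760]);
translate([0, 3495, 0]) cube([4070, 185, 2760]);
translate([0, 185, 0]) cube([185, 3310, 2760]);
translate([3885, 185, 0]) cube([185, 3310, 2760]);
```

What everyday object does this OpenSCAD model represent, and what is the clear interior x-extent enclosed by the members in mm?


A house (or room) frame. The interior width is 3700 mm.

Four 2760 mm walls enclosing a rectangle with no floor or roof — a room or house frame. Outside width is 4070 mm and wall thickness is 185 mm, so the interior width is 4070 − 2 × 185 = 3700 mm.


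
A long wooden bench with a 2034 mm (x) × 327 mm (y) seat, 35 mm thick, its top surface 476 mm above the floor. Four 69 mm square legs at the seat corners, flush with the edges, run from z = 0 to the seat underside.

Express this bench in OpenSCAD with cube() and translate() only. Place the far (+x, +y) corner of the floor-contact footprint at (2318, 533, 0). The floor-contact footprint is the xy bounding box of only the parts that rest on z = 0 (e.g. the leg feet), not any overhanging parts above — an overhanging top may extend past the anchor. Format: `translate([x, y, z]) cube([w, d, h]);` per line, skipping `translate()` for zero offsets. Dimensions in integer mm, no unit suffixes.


translate([284, 206, 441]) cube([2034, 327, 35]);
translate([284, 206, 0]) cube([69, 69, 441]);
translate([284, 464, 0]) cube([69, 69, 441]);
translate([2249, 206, 0]) cube([69, 69, 441]);
translate([2249, 464, 0]) cube([69, 69, 441]);


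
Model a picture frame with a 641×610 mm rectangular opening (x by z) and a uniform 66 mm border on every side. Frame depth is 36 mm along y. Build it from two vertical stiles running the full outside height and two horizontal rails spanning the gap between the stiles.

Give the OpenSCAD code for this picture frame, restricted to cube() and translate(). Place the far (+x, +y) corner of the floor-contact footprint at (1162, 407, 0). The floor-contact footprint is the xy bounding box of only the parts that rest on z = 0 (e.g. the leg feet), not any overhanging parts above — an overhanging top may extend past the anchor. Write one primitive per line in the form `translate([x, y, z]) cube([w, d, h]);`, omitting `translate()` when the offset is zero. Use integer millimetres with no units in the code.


translate([389, 371, 0]) cube([66, 36, 742]);
translate([1096, 371, 0]) cube([66, 36, 742]);
translate([455, 371, 0]) cube([641, 36, 66]);
translate([455, 371, 676]) cube([641, 36, 66]);
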